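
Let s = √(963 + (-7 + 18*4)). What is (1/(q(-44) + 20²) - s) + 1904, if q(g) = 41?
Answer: 839665/441 - 2*√257 ≈ 1871.9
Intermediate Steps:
s = 2*√257 (s = √(963 + (-7 + 72)) = √(963 + 65) = √1028 = 2*√257 ≈ 32.062)
(1/(q(-44) + 20²) - s) + 1904 = (1/(41 + 20²) - 2*√257) + 1904 = (1/(41 + 400) - 2*√257) + 1904 = (1/441 - 2*√257) + 1904 = 839665/441 - 2*√257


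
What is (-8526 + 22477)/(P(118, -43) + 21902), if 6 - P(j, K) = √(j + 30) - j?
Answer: 153642363/242572264 + 13951*√37/242572264 ≈ 0.63374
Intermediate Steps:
P(j, K) = 6 + j - √(30 + j) (P(j, K) = 6 - (√(j + 30) - j) = 6 - (√(30 + j) - j) = 6 + (j - √(30 + j)) = 6 + j - √(30 + j))
(-8526 + 22477)/(P(118, -43) + 21902) = (-8526 + 22477)/((6 + 118 - √(30 + 118)) + 21902) = 13951/((6 + 118 - √148) + 21902) = 13951/((6 + 118 - 2*√37) + 21902) = 13951/((124 - 2*√37) + 21902) = 13951/(22026 - 2*√37)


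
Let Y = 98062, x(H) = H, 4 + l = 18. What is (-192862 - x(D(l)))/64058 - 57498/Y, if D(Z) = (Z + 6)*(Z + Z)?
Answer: -5662638762/1570413899 ≈ -3.6058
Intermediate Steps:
l = 14 (l = -4 + 18 = 14)
D(Z) = 2*Z*(6 + Z) (D(Z) = (6 + Z)*(2*Z) = 2*Z*(6 + Z))
(-192862 - x(D(l)))/64058 - 57498/Y = (-192862 - 2*14*(6 + 14))/64058 - 57498/98062 = (-192862 - 2*14*20)*(1/64058) - 57498*1/98062 = (-192862 - 1*560)*(1/64058) - 28749/49031 = (-192862 - 560)*(1/64058) - 28749/49031 = -193422*1/64058 - 28749/49031 = -96711/32029 - 28749/49031 = -5662638762/1570413899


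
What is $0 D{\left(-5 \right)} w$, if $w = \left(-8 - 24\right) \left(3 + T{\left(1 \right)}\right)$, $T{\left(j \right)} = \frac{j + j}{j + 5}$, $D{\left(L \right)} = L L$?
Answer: $0$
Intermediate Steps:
$D{\left(L \right)} = L^{2}$
$T{\left(j \right)} = \frac{2 j}{5 + j}$
$w = - \frac{320}{3}$ ($w = \left(-8 - 24\right) \left(3 + 2 \cdot 1 \frac{1}{5 + 1}\right) = - 32 \left(3 + 2 \cdot 1 \cdot \frac{1}{6}\right) = - 32 \left(3 + \frac{1}{3}\right) = \left(-32\right) \frac{10}{3} = - \frac{320}{3} \approx -106.67$)
$0 D{\left(-5 \right)} w = 0 \left(-5\right)^{2} \left(- \frac{320}{3}\right) = 0 \cdot 25 \left(- \frac{320}{3}\right) = 0 \left(- \frac{320}{3}\right) = 0$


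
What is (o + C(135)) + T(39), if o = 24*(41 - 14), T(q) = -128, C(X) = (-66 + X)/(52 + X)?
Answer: 97309/187 ≈ 520.37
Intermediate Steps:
C(X) = (-66 + X)/(52 + X)
o = 648 (o = 24*27 = 648)
(o + C(135)) + T(39) = (648 + (-66 + 135)/(52 + 135)) - 128 = (648 + 69/187) - 128 = 121245/187 - 128 = 97309/187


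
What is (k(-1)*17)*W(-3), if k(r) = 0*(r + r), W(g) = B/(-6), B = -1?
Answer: 0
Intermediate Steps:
W(g) = ⅙ (W(g) = -1/(-6) = -1*(-⅙) = ⅙)
k(r) = 0 (k(r) = 0*(2*r) = 0)
(k(-1)*17)*W(-3) = (0*17)*(⅙) = 0*(⅙) = 0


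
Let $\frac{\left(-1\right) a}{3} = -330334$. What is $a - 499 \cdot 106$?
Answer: $938108$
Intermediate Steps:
$a = 991002$ ($a = \left(-3\right) \left(-330334\right) = 991002$)
$a - 499 \cdot 106 = 991002 - 499 \cdot 106 = 991002 - 52894 = 938108$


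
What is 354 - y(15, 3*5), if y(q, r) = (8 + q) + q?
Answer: 316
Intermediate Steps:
y(q, r) = 8 + 2*q
354 - y(15, 3*5) = 354 - (8 + 2*15) = 354 - (8 + 30) = 354 - 1*38 = 354 - 38 = 316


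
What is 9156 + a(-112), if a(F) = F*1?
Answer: 9044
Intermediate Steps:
a(F) = F
9156 + a(-112) = 9156 - 112 = 9044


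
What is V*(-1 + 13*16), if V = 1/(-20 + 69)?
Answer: 207/49 ≈ 4.2245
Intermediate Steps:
V = 1/49 ≈ 0.020408
V*(-1 + 13*16) = (-1 + 13*16)/49 = (-1 + 208)/49 = (1/49)*207 = 207/49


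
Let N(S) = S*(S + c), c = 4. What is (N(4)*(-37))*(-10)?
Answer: 11840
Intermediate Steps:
N(S) = S*(4 + S) (N(S) = S*(S + 4) = S*(4 + S))
(N(4)*(-37))*(-10) = ((4*(4 + 4))*(-37))*(-10) = ((4*8)*(-37))*(-10) = (32*(-37))*(-10) = -1184*(-10) = 11840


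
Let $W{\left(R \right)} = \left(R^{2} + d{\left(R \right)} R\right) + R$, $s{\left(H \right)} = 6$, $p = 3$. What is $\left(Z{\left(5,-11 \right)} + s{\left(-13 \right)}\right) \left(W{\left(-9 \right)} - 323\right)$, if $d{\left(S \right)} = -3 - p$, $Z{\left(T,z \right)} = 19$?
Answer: $-4925$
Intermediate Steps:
$d{\left(S \right)} = -6$ ($d{\left(S \right)} = -3 - 3 = -6$)
$W{\left(R \right)} = R^{2} - 5 R$ ($W{\left(R \right)} = \left(R^{2} - 6 R\right) + R = R^{2} - 5 R$)
$\left(Z{\left(5,-11 \right)} + s{\left(-13 \right)}\right) \left(W{\left(-9 \right)} - 323\right) = \left(19 + 6\right) \left(- 9 \left(-5 - 9\right) - 323\right) = 25 \left(\left(-9\right) \left(-14\right) - 323\right) = 25 \left(126 - 323\right) = 25 \left(-197\right) = -4925$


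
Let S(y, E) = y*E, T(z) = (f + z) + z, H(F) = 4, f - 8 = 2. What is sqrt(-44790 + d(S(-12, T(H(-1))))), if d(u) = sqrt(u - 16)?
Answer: sqrt(-44790 + 2*I*sqrt(58)) ≈ 0.036 + 211.64*I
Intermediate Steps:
f = 10 (f = 8 + 2 = 10)
T(z) = 10 + 2*z (T(z) = (10 + z) + z = 10 + 2*z)
S(y, E) = E*y
d(u) = sqrt(-16 + u)
sqrt(-44790 + d(S(-12, T(H(-1))))) = sqrt(-44790 + sqrt(-16 + (10 + 2*4)*(-12))) = sqrt(-44790 + sqrt(-16 + (10 + 8)*(-12))) = sqrt(-44790 + sqrt(-16 + 18*(-12))) = sqrt(-44790 + sqrt(-16 - 216)) = sqrt(-44790 + sqrt(-232)) = sqrt(-44790 + 2*I*sqrt(58))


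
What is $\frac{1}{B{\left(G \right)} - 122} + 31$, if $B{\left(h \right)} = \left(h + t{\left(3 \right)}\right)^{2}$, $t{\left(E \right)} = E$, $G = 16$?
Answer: $\frac{7410}{239} \approx 31.004$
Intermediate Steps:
$B{\left(h \right)} = \left(3 + h\right)^{2}$ ($B{\left(h \right)} = \left(h + 3\right)^{2} = \left(3 + h\right)^{2}$)
$\frac{1}{B{\left(G \right)} - 122} + 31 = \frac{1}{\left(3 + 16\right)^{2} - 122} + 31 = \frac{1}{19^{2} - 122} + 31 = \frac{1}{361 - 122} + 31 = \frac{1}{239} + 31 = \frac{7410}{239}$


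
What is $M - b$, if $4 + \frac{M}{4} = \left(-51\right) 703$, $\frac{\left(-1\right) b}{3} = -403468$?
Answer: $-1353832$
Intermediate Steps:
$b = 1210404$ ($b = \left(-3\right) \left(-403468\right) = 1210404$)
$M = -143428$ ($M = -16 + 4 \left(\left(-51\right) 703\right) = -16 + 4 \left(-35853\right) = -16 - 143412 = -143428$)
$M - b = -143428 - 1210404 = -1353832$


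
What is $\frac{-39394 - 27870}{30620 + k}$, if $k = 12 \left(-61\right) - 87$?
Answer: $- \frac{67264}{29801} \approx -2.2571$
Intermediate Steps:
$k = -819$ ($k = -732 - 87 = -819$)
$\frac{-39394 - 27870}{30620 + k} = \frac{-39394 - 27870}{30620 - 819} = - \frac{67264}{29801}$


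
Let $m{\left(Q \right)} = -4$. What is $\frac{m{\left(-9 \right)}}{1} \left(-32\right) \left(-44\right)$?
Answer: $-5632$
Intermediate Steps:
$\frac{m{\left(-9 \right)}}{1} \left(-32\right) \left(-44\right) = - \frac{4}{1} \left(-32\right) \left(-44\right) = \left(-4\right) 1 \left(-32\right) \left(-44\right) = \left(-4\right) \left(-32\right) \left(-44\right) = 128 \left(-44\right) = -5632$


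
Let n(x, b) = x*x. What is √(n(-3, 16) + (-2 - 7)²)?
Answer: 3*√10 ≈ 9.4868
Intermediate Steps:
n(x, b) = x²
√(n(-3, 16) + (-2 - 7)²) = √((-3)² + (-2 - 7)²) = √(9 + (-9)²) = √(9 + 81) = √90 = 3*√10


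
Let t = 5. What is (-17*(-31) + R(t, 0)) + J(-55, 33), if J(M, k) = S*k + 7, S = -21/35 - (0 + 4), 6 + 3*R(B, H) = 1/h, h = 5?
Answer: 5704/15 ≈ 380.27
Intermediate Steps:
R(B, H) = -29/15 (R(B, H) = -2 + (⅓)/5 = -2 + (⅓)*(⅕) = -2 + 1/15 = -29/15)
S = -23/5 (S = -21*1/35 - 1*4 = -⅗ - 4 = -23/5 ≈ -4.6000)
J(M, k) = 7 - 23*k/5 (J(M, k) = -23*k/5 + 7 = 7 - 23*k/5)
(-17*(-31) + R(t, 0)) + J(-55, 33) = (-17*(-31) - 29/15) + (7 - 23/5*33) = (527 - 29/15) + (7 - 759/5) = 7876/15 - 724/5 = 5704/15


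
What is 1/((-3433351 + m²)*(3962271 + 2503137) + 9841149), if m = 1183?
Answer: -1/13149737804547 ≈ -7.6047e-14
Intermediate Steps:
1/((-3433351 + m²)*(3962271 + 2503137) + 9841149) = 1/((-3433351 + 1183²)*(3962271 + 2503137) + 9841149) = 1/((-3433351 + 1399489)*6465408 + 9841149) = 1/(-2033862*6465408 + 9841149) = 1/(-13149747645696 + 9841149) = 1/(-13149737804547) = -1/13149737804547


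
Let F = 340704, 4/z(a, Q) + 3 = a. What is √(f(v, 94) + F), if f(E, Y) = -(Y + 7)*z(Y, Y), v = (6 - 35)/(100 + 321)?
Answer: 2*√705333265/91 ≈ 583.69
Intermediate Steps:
v = -29/421 ≈ -0.068884
z(a, Q) = 4/(-3 + a)
f(E, Y) = -4*(7 + Y)/(-3 + Y) (f(E, Y) = -(Y + 7)*4/(-3 + Y) = -(7 + Y)*4/(-3 + Y) = -4*(7 + Y)/(-3 + Y))
√(f(v, 94) + F) = √(4*(-7 - 1*94)/(-3 + 94) + 340704) = √(4*(-7 - 94)/91 + 340704) = √(4*(1/91)*(-101) + 340704) = √(-404/91 + 340704) = √(31003660/91) = 2*√705333265/91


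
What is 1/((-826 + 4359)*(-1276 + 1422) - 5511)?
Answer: 1/510307 ≈ 1.9596e-6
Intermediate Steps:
1/((-826 + 4359)*(-1276 + 1422) - 5511) = 1/(3533*146 - 5511) = 1/(515818 - 5511) = 1/510307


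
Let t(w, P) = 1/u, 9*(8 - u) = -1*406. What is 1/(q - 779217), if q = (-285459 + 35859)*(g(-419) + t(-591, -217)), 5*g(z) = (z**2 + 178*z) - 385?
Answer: -239/1200362298783 ≈ -1.9911e-10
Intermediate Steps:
u = 478/9 (u = 8 - (-1)*406/9 = 8 - 1/9*(-406) = 8 + 406/9 = 478/9 ≈ 53.111)
t(w, P) = 9/478 (t(w, P) = 1/(478/9) = 9/478)
g(z) = -77 + z**2/5 + 178*z/5 (g(z) = ((z**2 + 178*z) - 385)/5 = (-385 + z**2 + 178*z)/5 = -77 + z**2/5 + 178*z/5)
q = -1200176065920/239 (q = (-285459 + 35859)*((-77 + (1/5)*(-419)**2 + (178/5)*(-419)) + 9/478) = -249600*((-77 + (1/5)*175561 - 74582/5) + 9/478) = -249600*((-77 + 175561/5 - 74582/5) + 9/478) = -249600*(100594/5 + 9/478) = -249600*48083977/2390 = -1200176065920/239 ≈ -5.0217e+9)
1/(q - 779217) = 1/(-1200176065920/239 - 779217) = 1/(-1200362298783/239) = -239/1200362298783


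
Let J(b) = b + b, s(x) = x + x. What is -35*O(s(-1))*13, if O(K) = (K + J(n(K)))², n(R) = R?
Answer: -16380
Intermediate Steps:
s(x) = 2*x
J(b) = 2*b
O(K) = 9*K² (O(K) = (K + 2*K)² = (3*K)² = 9*K²)
-35*O(s(-1))*13 = -315*(2*(-1))²*13 = -315*(-2)²*13 = -315*4*13 = -35*36*13 = -1260*13 = -16380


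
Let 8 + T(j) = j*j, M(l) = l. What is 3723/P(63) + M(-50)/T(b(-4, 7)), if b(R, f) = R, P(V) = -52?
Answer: -1012/13 ≈ -77.846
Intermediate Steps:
T(j) = -8 + j**2 (T(j) = -8 + j*j = -8 + j**2)
3723/P(63) + M(-50)/T(b(-4, 7)) = 3723/(-52) - 50/(-8 + (-4)**2) = 3723*(-1/52) - 50/(-8 + 16) = -3723/52 - 50/8 = -3723/52 - 50*1/8 = -3723/52 - 25/4 = -1012/13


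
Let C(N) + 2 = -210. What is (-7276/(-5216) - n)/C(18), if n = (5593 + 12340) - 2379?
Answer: 20280597/276448 ≈ 73.361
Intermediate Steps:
C(N) = -212 (C(N) = -2 - 210 = -212)
n = 15554 (n = 17933 - 2379 = 15554)
(-7276/(-5216) - n)/C(18) = (-7276/(-5216) - 1*15554)/(-212) = (-7276*(-1/5216) - 15554)*(-1/212) = (1819/1304 - 15554)*(-1/212) = -20280597/1304*(-1/212) = 20280597/276448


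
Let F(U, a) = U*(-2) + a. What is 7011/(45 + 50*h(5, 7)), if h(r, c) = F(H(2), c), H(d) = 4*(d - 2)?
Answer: 7011/395 ≈ 17.749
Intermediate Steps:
H(d) = -8 + 4*d (H(d) = 4*(-2 + d) = -8 + 4*d)
F(U, a) = a - 2*U (F(U, a) = -2*U + a = a - 2*U)
h(r, c) = c (h(r, c) = c - 2*(-8 + 4*2) = c - 2*(-8 + 8) = c - 2*0 = c + 0 = c)
7011/(45 + 50*h(5, 7)) = 7011/(45 + 50*7) = 7011/(45 + 350) = 7011/395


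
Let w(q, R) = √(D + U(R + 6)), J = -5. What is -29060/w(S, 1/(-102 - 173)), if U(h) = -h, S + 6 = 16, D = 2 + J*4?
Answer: 145300*I*√72589/6599 ≈ 5932.3*I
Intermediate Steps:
D = -18 (D = 2 - 5*4 = 2 - 20 = -18)
S = 10 (S = -6 + 16 = 10)
w(q, R) = √(-24 - R) (w(q, R) = √(-18 - (R + 6)) = √(-18 - (6 + R)) = √(-18 + (-6 - R)) = √(-24 - R))
-29060/w(S, 1/(-102 - 173)) = -29060/√(-24 - 1/(-102 - 173)) = -29060/√(-24 - 1/(-275)) = -29060/√(-24 - 1*(-1/275)) = -29060/√(-24 + 1/275) = -29060*(-5*I*√72589/6599) = -(-145300)*I*√72589/6599 = 145300*I*√72589/6599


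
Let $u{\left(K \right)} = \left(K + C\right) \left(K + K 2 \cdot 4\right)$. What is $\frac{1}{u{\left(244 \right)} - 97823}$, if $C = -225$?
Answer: $- \frac{1}{56099} \approx -1.7826 \cdot 10^{-5}$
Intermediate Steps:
$u{\left(K \right)} = 9 K \left(-225 + K\right)$ ($u{\left(K \right)} = \left(K - 225\right) \left(K + K 2 \cdot 4\right) = \left(-225 + K\right) \left(K + 2 K 4\right) = \left(-225 + K\right) \left(K + 8 K\right) = \left(-225 + K\right) 9 K = 9 K \left(-225 + K\right)$)
$\frac{1}{u{\left(244 \right)} - 97823} = \frac{1}{9 \cdot 244 \left(-225 + 244\right) - 97823} = \frac{1}{9 \cdot 244 \cdot 19 - 97823} = \frac{1}{41724 - 97823} = \frac{1}{-56099} = - \frac{1}{56099}$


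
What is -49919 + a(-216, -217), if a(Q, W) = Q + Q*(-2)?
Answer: -49703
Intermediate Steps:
a(Q, W) = -Q (a(Q, W) = Q - 2*Q = -Q)
-49919 + a(-216, -217) = -49919 - 1*(-216) = -49919 + 216 = -49703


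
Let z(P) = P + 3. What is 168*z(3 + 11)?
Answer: 2856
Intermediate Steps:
z(P) = 3 + P
168*z(3 + 11) = 168*(3 + (3 + 11)) = 168*(3 + 14) = 168*17 = 2856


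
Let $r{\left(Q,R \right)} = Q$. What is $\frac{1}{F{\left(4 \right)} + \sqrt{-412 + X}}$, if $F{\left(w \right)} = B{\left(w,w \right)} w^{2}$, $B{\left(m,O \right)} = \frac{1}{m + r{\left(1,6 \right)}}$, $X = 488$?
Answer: $- \frac{20}{411} + \frac{25 \sqrt{19}}{822} \approx 0.083908$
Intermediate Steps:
$B{\left(m,O \right)} = \frac{1}{1 + m}$ ($B{\left(m,O \right)} = \frac{1}{m + 1} = \frac{1}{1 + m}$)
$F{\left(w \right)} = \frac{w^{2}}{1 + w}$
$\frac{1}{F{\left(4 \right)} + \sqrt{-412 + X}} = \frac{1}{\frac{4^{2}}{1 + 4} + \sqrt{-412 + 488}} = \frac{1}{\frac{16}{5} + \sqrt{76}} = \frac{1}{16 \cdot \frac{1}{5} + 2 \sqrt{19}} = \frac{1}{\frac{16}{5} + 2 \sqrt{19}}$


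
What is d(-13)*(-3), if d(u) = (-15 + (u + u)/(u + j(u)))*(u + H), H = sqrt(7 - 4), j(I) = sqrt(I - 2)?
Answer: -47229/92 + 3633*sqrt(3)/92 - 117*I*sqrt(5)/92 + 507*I*sqrt(15)/92 ≈ -444.96 + 18.5*I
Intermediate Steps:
j(I) = sqrt(-2 + I)
H = sqrt(3) ≈ 1.7320
d(u) = (-15 + 2*u/(u + sqrt(-2 + u)))*(u + sqrt(3)) (d(u) = (-15 + (u + u)/(u + sqrt(-2 + u)))*(u + sqrt(3)) = (-15 + (2*u)/(u + sqrt(-2 + u)))*(u + sqrt(3)) = (-15 + 2*u/(u + sqrt(-2 + u)))*(u + sqrt(3)))
d(-13)*(-3) = ((-15*sqrt(-6 + 3*(-13)) - 13*(-13)**2 - 15*(-13)*sqrt(-2 - 13) - 13*(-13)*sqrt(3))/(-13 + sqrt(-2 - 13)))*(-3) = ((-15*sqrt(-6 - 39) - 13*169 - 15*(-13)*sqrt(-15) + 169*sqrt(3))/(-13 + sqrt(-15)))*(-3) = ((-45*I*sqrt(5) - 2197 - 15*(-13)*I*sqrt(15) + 169*sqrt(3))/(-13 + I*sqrt(15)))*(-3) = ((-45*I*sqrt(5) - 2197 + 195*I*sqrt(15) + 169*sqrt(3))/(-13 + I*sqrt(15)))*(-3) = ((-2197 + 169*sqrt(3) - 45*I*sqrt(5) + 195*I*sqrt(15))/(-13 + I*sqrt(15)))*(-3) = -3*(-2197 + 169*sqrt(3) - 45*I*sqrt(5) + 195*I*sqrt(15))/(-13 + I*sqrt(15))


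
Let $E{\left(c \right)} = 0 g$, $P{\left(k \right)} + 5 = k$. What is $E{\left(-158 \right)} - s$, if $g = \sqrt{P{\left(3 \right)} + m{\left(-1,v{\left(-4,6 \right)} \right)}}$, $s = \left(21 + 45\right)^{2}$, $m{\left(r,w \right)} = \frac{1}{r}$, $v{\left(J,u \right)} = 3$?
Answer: $-4356$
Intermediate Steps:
$P{\left(k \right)} = -5 + k$
$s = 4356$ ($s = 66^{2} = 4356$)
$g = i \sqrt{3}$ ($g = \sqrt{\left(-5 + 3\right) + \frac{1}{-1}} = \sqrt{-2 - 1} = \sqrt{-3} = i \sqrt{3} \approx 1.732 i$)
$E{\left(c \right)} = 0$ ($E{\left(c \right)} = 0 i \sqrt{3} = 0$)
$E{\left(-158 \right)} - s = 0 - 4356 = -4356$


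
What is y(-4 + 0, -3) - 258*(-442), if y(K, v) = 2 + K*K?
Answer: 114054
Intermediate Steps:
y(K, v) = 2 + K²
y(-4 + 0, -3) - 258*(-442) = (2 + (-4 + 0)²) - 258*(-442) = (2 + (-4)²) + 114036 = (2 + 16) + 114036 = 18 + 114036 = 114054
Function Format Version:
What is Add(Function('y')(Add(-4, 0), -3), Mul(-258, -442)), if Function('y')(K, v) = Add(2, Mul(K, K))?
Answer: 114054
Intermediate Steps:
Function('y')(K, v) = Add(2, Pow(K, 2))
Add(Function('y')(Add(-4, 0), -3), Mul(-258, -442)) = Add(Add(2, Pow(Add(-4, 0), 2)), Mul(-258, -442)) = Add(Add(2, Pow(-4, 2)), 114036) = Add(Add(2, 16), 114036) = Add(18, 114036) = 114054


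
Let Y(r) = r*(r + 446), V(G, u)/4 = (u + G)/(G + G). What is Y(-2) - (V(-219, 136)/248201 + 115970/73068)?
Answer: -196286693842223/220649199794 ≈ -889.59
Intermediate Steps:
V(G, u) = 2*(G + u)/G (V(G, u) = 4*((u + G)/(G + G)) = 4*((G + u)/((2*G))) = 4*((G + u)*(1/(2*G))) = 4*((G + u)/(2*G)) = 2*(G + u)/G)
Y(r) = r*(446 + r)
Y(-2) - (V(-219, 136)/248201 + 115970/73068) = -2*(446 - 2) - ((2 + 2*136/(-219))/248201 + 115970/73068) = -2*444 - ((2 + 2*136*(-1/219))*(1/248201) + 115970*(1/73068)) = -888 - ((2 - 272/219)*(1/248201) + 57985/36534) = -888 - ((166/219)*(1/248201) + 57985/36534) = -888 - (166/54356019 + 57985/36534) = -888 - 1*350204425151/220649199794 = -888 - 350204425151/220649199794 = -196286693842223/220649199794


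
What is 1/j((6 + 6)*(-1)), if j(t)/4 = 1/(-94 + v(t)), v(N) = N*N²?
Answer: -911/2 ≈ -455.50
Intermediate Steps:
v(N) = N³
j(t) = 4/(-94 + t³)
1/j((6 + 6)*(-1)) = 1/(4/(-94 + ((6 + 6)*(-1))³)) = 1/(4/(-94 + (12*(-1))³)) = 1/(4/(-94 + (-12)³)) = 1/(4/(-94 - 1728)) = 1/(4/(-1822)) = 1/(4*(-1/1822)) = 1/(-2/911) = -911/2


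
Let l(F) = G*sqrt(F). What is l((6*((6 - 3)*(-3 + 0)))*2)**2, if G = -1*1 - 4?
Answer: -2700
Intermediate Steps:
G = -5 (G = -1 - 4 = -5)
l(F) = -5*sqrt(F)
l((6*((6 - 3)*(-3 + 0)))*2)**2 = (-5*sqrt(2)*(sqrt(6)*(sqrt(-3 + 0)*sqrt(6 - 3))))**2 = (-5*sqrt(2)*(sqrt(6)*(3*I)))**2 = (-5*sqrt(2)*(3*I*sqrt(6)))**2 = (-5*6*I*sqrt(3))**2 = (-30*I*sqrt(3))**2 = -2700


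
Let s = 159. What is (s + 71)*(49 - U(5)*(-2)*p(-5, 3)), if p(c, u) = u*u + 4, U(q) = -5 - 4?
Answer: -42550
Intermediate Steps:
U(q) = -9
p(c, u) = 4 + u² (p(c, u) = u² + 4 = 4 + u²)
(s + 71)*(49 - U(5)*(-2)*p(-5, 3)) = (159 + 71)*(49 - (-9*(-2))*(4 + 3²)) = 230*(49 - 18*(4 + 9)) = 230*(49 - 18*13) = 230*(49 - 1*234) = 230*(49 - 234) = 230*(-185) = -42550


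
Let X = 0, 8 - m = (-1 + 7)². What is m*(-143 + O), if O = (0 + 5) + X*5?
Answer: 3864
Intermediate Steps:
m = -28 (m = 8 - (-1 + 7)² = 8 - 1*6² = 8 - 1*36 = 8 - 36 = -28)
O = 5 (O = (0 + 5) + 0*5 = 5 + 0 = 5)
m*(-143 + O) = -28*(-143 + 5) = -28*(-138) = 3864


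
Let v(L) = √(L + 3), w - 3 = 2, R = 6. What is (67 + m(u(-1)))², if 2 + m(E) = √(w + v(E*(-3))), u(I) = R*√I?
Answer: (65 + √(5 + √3*√(1 - 6*I)))² ≈ 4611.9 - 64.38*I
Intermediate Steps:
w = 5 (w = 3 + 2 = 5)
u(I) = 6*√I
v(L) = √(3 + L)
m(E) = -2 + √(5 + √(3 - 3*E)) (m(E) = -2 + √(5 + √(3 + E*(-3))) = -2 + √(5 + √(3 - 3*E)))
(67 + m(u(-1)))² = (67 + (-2 + √(5 + √3*√(1 - 6*√(-1)))))² = (67 + (-2 + √(5 + √3*√(1 - 6*I))))² = (65 + √(5 + √3*√(1 - 6*I)))²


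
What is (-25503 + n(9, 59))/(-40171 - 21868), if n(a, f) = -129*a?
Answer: 26664/62039 ≈ 0.42979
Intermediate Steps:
(-25503 + n(9, 59))/(-40171 - 21868) = (-25503 - 129*9)/(-40171 - 21868) = (-25503 - 1161)/(-62039) = -26664*(-1/62039) = 26664/62039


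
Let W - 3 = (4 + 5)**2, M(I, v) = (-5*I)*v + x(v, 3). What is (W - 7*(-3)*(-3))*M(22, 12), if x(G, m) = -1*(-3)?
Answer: -27657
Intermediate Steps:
x(G, m) = 3
M(I, v) = 3 - 5*I*v (M(I, v) = (-5*I)*v + 3 = -5*I*v + 3 = 3 - 5*I*v)
W = 84 (W = 3 + (4 + 5)**2 = 3 + 9**2 = 3 + 81 = 84)
(W - 7*(-3)*(-3))*M(22, 12) = (84 - 7*(-3)*(-3))*(3 - 5*22*12) = (84 + 21*(-3))*(3 - 1320) = (84 - 63)*(-1317) = 21*(-1317) = -27657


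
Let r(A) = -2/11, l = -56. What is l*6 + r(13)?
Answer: -3698/11 ≈ -336.18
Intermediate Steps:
r(A) = -2/11 (r(A) = -2*1/11 = -2/11)
l*6 + r(13) = -56*6 - 2/11 = -336 - 2/11 = -3698/11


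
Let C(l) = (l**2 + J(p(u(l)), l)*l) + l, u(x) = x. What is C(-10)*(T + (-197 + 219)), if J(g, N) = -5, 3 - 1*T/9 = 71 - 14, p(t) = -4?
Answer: -64960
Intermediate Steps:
T = -486 (T = 27 - 9*(71 - 14) = 27 - 9*57 = 27 - 513 = -486)
C(l) = l**2 - 4*l (C(l) = (l**2 - 5*l) + l = l**2 - 4*l)
C(-10)*(T + (-197 + 219)) = (-10*(-4 - 10))*(-486 + (-197 + 219)) = (-10*(-14))*(-486 + 22) = 140*(-464) = -64960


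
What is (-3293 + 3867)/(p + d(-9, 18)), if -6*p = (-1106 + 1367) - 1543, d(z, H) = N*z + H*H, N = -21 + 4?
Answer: 123/148 ≈ 0.83108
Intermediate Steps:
N = -17
d(z, H) = H**2 - 17*z (d(z, H) = -17*z + H*H = -17*z + H**2 = H**2 - 17*z)
p = 641/3 (p = -((-1106 + 1367) - 1543)/6 = -(261 - 1543)/6 = -1/6*(-1282) = 641/3 ≈ 213.67)
(-3293 + 3867)/(p + d(-9, 18)) = (-3293 + 3867)/(641/3 + (18**2 - 17*(-9))) = 574/(641/3 + (324 + 153)) = 574/(641/3 + 477) = 574/(2072/3) = 574*(3/2072) = 123/148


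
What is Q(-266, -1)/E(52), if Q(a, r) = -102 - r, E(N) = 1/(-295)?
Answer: 29795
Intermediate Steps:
E(N) = -1/295
Q(-266, -1)/E(52) = (-102 - 1*(-1))/(-1/295) = (-102 + 1)*(-295) = -101*(-295) = 29795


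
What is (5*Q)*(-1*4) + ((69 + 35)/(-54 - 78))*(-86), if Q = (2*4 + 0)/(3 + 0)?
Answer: 476/33 ≈ 14.424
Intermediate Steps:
Q = 8/3 (Q = (8 + 0)/3 = 8*(1/3) = 8/3 ≈ 2.6667)
(5*Q)*(-1*4) + ((69 + 35)/(-54 - 78))*(-86) = (5*(8/3))*(-1*4) + ((69 + 35)/(-54 - 78))*(-86) = (40/3)*(-4) + (104/(-132))*(-86) = -160/3 + (104*(-1/132))*(-86) = -160/3 - 26/33*(-86) = -160/3 + 2236/33 = 476/33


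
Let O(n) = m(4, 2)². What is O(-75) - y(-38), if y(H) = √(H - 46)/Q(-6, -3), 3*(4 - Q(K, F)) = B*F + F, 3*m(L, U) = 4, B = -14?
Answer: 16/9 + 2*I*√21/9 ≈ 1.7778 + 1.0184*I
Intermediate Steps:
m(L, U) = 4/3 (m(L, U) = (⅓)*4 = 4/3)
O(n) = 16/9 (O(n) = (4/3)² = 16/9)
Q(K, F) = 4 + 13*F/3 (Q(K, F) = 4 - (-14*F + F)/3 = 4 - (-13)*F/3 = 4 + 13*F/3)
y(H) = -√(-46 + H)/9 (y(H) = √(H - 46)/(4 + (13/3)*(-3)) = √(-46 + H)/(4 - 13) = √(-46 + H)/(-9) = √(-46 + H)*(-⅑) = -√(-46 + H)/9)
O(-75) - y(-38) = 16/9 - (-1)*√(-46 - 38)/9 = 16/9 - (-1)*√(-84)/9 = 16/9 - (-1)*2*I*√21/9 = 16/9 - (-2)*I*√21/9 = 16/9 + 2*I*√21/9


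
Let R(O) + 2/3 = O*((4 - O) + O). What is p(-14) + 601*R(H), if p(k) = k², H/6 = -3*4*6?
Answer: -3116198/3 ≈ -1.0387e+6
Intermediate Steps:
H = -432 (H = 6*(-3*4*6) = 6*(-12*6) = 6*(-72) = -432)
R(O) = -⅔ + 4*O (R(O) = -⅔ + O*((4 - O) + O) = -⅔ + O*4 = -⅔ + 4*O)
p(-14) + 601*R(H) = (-14)² + 601*(-⅔ + 4*(-432)) = 196 + 601*(-⅔ - 1728) = 196 + 601*(-5186/3) = 196 - 3116786/3 = -3116198/3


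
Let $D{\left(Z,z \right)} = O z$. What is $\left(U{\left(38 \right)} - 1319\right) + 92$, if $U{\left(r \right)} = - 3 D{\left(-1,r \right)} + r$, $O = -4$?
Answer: $-733$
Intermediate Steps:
$D{\left(Z,z \right)} = - 4 z$
$U{\left(r \right)} = 13 r$ ($U{\left(r \right)} = - 3 \left(- 4 r\right) + r = 12 r + r = 13 r$)
$\left(U{\left(38 \right)} - 1319\right) + 92 = \left(13 \cdot 38 - 1319\right) + 92 = \left(494 - 1319\right) + 92 = -825 + 92 = -733$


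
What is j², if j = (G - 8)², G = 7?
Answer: 1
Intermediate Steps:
j = 1 (j = (7 - 8)² = (-1)² = 1)
j² = 1² = 1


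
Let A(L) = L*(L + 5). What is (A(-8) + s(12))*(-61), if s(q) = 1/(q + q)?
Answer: -35197/24 ≈ -1466.5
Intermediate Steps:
A(L) = L*(5 + L)
s(q) = 1/(2*q)
(A(-8) + s(12))*(-61) = (-8*(5 - 8) + (1/2)/12)*(-61) = (-8*(-3) + (1/2)*(1/12))*(-61) = (24 + 1/24)*(-61) = (577/24)*(-61) = -35197/24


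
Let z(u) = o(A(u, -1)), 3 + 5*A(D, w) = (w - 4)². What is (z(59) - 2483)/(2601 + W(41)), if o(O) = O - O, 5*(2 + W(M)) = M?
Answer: -12415/13036 ≈ -0.95236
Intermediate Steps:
W(M) = -2 + M/5
A(D, w) = -⅗ + (-4 + w)²/5 (A(D, w) = -⅗ + (w - 4)²/5 = -⅗ + (-4 + w)²/5)
o(O) = 0
z(u) = 0
(z(59) - 2483)/(2601 + W(41)) = (0 - 2483)/(2601 + (-2 + (⅕)*41)) = -2483/(2601 + (-2 + 41/5)) = -2483/(2601 + 31/5) = -2483/13036/5 = -2483*5/13036 = -12415/13036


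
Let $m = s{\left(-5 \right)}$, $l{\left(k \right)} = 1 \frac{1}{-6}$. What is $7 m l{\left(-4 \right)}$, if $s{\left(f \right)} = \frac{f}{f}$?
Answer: $- \frac{7}{6} \approx -1.1667$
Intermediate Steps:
$l{\left(k \right)} = - \frac{1}{6}$ ($l{\left(k \right)} = 1 \left(- \frac{1}{6}\right) = - \frac{1}{6}$)
$s{\left(f \right)} = 1$
$m = 1$
$7 m l{\left(-4 \right)} = 7 \cdot 1 \left(- \frac{1}{6}\right) = 7 \left(- \frac{1}{6}\right) = - \frac{7}{6}$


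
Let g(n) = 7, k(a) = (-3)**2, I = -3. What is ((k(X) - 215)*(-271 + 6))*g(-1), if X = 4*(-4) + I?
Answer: 382130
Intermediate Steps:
X = -19 (X = 4*(-4) - 3 = -16 - 3 = -19)
k(a) = 9
((k(X) - 215)*(-271 + 6))*g(-1) = ((9 - 215)*(-271 + 6))*7 = -206*(-265)*7 = 54590*7 = 382130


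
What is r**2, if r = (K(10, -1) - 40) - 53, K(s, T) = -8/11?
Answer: 1062961/121 ≈ 8784.8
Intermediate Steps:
K(s, T) = -8/11 (K(s, T) = -8*1/11 = -8/11)
r = -1031/11 (r = (-8/11 - 40) - 53 = -448/11 - 53 = -1031/11 ≈ -93.727)
r**2 = (-1031/11)**2 = 1062961/121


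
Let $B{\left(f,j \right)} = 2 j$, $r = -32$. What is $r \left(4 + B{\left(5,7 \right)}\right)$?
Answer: $-576$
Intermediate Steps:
$r \left(4 + B{\left(5,7 \right)}\right) = - 32 \left(4 + 2 \cdot 7\right) = - 32 \left(4 + 14\right) = \left(-32\right) 18 = -576$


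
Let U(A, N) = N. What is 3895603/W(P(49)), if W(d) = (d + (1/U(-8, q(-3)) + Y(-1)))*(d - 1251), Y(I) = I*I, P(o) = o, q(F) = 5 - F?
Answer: -15582412/241001 ≈ -64.657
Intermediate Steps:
Y(I) = I**2
W(d) = (-1251 + d)*(9/8 + d) (W(d) = (d + (1/(5 - 1*(-3)) + (-1)**2))*(d - 1251) = (d + (1/(5 + 3) + 1))*(-1251 + d) = (d + (1/8 + 1))*(-1251 + d) = (d + 9/8)*(-1251 + d) = (9/8 + d)*(-1251 + d) = (-1251 + d)*(9/8 + d))
3895603/W(P(49)) = 3895603/(-11259/8 + 49**2 - 9999/8*49) = 3895603/(-11259/8 + 2401 - 489951/8) = 3895603/(-241001/4) = 3895603*(-4/241001) = -15582412/241001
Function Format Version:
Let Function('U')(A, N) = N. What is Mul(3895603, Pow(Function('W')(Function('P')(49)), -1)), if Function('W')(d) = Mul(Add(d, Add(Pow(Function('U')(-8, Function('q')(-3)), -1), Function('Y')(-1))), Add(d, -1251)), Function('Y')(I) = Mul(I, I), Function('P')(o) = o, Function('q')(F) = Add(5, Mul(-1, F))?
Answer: Rational(-15582412, 241001) ≈ -64.657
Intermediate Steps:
Function('Y')(I) = Pow(I, 2)
Function('W')(d) = Mul(Add(-1251, d), Add(Rational(9, 8), d)) (Function('W')(d) = Mul(Add(d, Add(Pow(Add(5, Mul(-1, -3)), -1), Pow(-1, 2))), Add(d, -1251)) = Mul(Add(d, Add(Pow(Add(5, 3), -1), 1)), Add(-1251, d)) = Mul(Add(d, Add(Pow(8, -1), 1)), Add(-1251, d)) = Mul(Add(d, Add(Rational(1, 8), 1)), Add(-1251, d)) = Mul(Add(d, Rational(9, 8)), Add(-1251, d)) = Mul(Add(Rational(9, 8), d), Add(-1251, d)) = Mul(Add(-1251, d), Add(Rational(9, 8), d)))
Mul(3895603, Pow(Function('W')(Function('P')(49)), -1)) = Mul(3895603, Pow(Add(Rational(-11259, 8), Pow(49, 2), Mul(Rational(-9999, 8), 49)), -1)) = Mul(3895603, Pow(Add(Rational(-11259, 8), 2401, Rational(-489951, 8)), -1)) = Mul(3895603, Pow(Rational(-241001, 4), -1)) = Mul(3895603, Rational(-4, 241001)) = Rational(-15582412, 241001)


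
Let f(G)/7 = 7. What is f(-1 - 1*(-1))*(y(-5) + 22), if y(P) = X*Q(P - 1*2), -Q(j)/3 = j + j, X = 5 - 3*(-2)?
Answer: 23716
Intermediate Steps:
f(G) = 49 (f(G) = 7*7 = 49)
X = 11 (X = 5 + 6 = 11)
Q(j) = -6*j (Q(j) = -3*(j + j) = -6*j)
y(P) = 132 - 66*P (y(P) = 11*(-6*(P - 1*2)) = 11*(-6*(P - 2)) = 11*(-6*(-2 + P)) = 11*(12 - 6*P) = 132 - 66*P)
f(-1 - 1*(-1))*(y(-5) + 22) = 49*((132 - 66*(-5)) + 22) = 49*((132 + 330) + 22) = 49*(462 + 22) = 49*484 = 23716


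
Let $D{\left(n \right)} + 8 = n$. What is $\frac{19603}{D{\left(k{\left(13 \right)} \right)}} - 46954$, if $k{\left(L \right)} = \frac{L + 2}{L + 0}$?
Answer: $- \frac{4433745}{89} \approx -49817.0$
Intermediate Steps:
$k{\left(L \right)} = \frac{2 + L}{L}$
$D{\left(n \right)} = -8 + n$
$\frac{19603}{D{\left(k{\left(13 \right)} \right)}} - 46954 = \frac{19603}{-8 + \frac{2 + 13}{13}} - 46954 = \frac{19603}{-8 + \frac{1}{13} \cdot 15} - 46954 = \frac{19603}{-8 + \frac{15}{13}} - 46954 = \frac{19603}{- \frac{89}{13}} - 46954 = 19603 \left(- \frac{13}{89}\right) - 46954 = - \frac{254839}{89} - 46954 = - \frac{4433745}{89}$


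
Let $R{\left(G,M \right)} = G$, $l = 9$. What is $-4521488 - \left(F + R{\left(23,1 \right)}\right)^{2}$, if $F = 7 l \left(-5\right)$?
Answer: $-4606752$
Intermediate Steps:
$F = -315$ ($F = 7 \cdot 9 \left(-5\right) = 63 \left(-5\right) = -315$)
$-4521488 - \left(F + R{\left(23,1 \right)}\right)^{2} = -4521488 - \left(-315 + 23\right)^{2} = -4521488 - \left(-292\right)^{2} = -4521488 - 85264 = -4606752$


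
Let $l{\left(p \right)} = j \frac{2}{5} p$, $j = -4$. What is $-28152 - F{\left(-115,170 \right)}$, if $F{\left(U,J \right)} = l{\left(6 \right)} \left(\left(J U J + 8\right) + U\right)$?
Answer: $- \frac{159673896}{5} \approx -3.1935 \cdot 10^{7}$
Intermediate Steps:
$l{\left(p \right)} = - \frac{8 p}{5}$ ($l{\left(p \right)} = - 4 \cdot \frac{2}{5} p = - 4 \cdot 2 \cdot \frac{1}{5} p = - 4 \frac{2 p}{5} = - \frac{8 p}{5}$)
$F{\left(U,J \right)} = - \frac{384}{5} - \frac{48 U}{5} - \frac{48 U J^{2}}{5}$ ($F{\left(U,J \right)} = \left(- \frac{8}{5}\right) 6 \left(\left(J U J + 8\right) + U\right) = - \frac{48 \left(\left(U J^{2} + 8\right) + U\right)}{5} = - \frac{48 \left(\left(8 + U J^{2}\right) + U\right)}{5} = - \frac{48 \left(8 + U + U J^{2}\right)}{5} = - \frac{384}{5} - \frac{48 U}{5} - \frac{48 U J^{2}}{5}$)
$-28152 - F{\left(-115,170 \right)} = -28152 - \left(- \frac{384}{5} - -1104 - - 1104 \cdot 170^{2}\right) = -28152 - \left(- \frac{384}{5} + 1104 - \left(-1104\right) 28900\right) = -28152 - \left(- \frac{384}{5} + 1104 + 31905600\right) = -28152 - \frac{159533136}{5} = - \frac{159673896}{5}$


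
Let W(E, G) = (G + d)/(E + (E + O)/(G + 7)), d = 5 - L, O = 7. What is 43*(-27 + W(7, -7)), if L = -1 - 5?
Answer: -1161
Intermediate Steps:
L = -6
d = 11 (d = 5 - 1*(-6) = 5 + 6 = 11)
W(E, G) = (11 + G)/(E + (7 + E)/(7 + G)) (W(E, G) = (G + 11)/(E + (E + 7)/(G + 7)) = (11 + G)/(E + (7 + E)/(7 + G)))
43*(-27 + W(7, -7)) = 43*(-27 + (77 + (-7)**2 + 18*(-7))/(7 + 8*7 + 7*(-7))) = 43*(-27 + (77 + 49 - 126)/(7 + 56 - 49)) = 43*(-27 + 0/14) = 43*(-27 + (1/14)*0) = 43*(-27 + 0) = 43*(-27) = -1161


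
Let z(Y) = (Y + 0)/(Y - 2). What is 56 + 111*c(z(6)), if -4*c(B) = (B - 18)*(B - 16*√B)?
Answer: 11885/16 - 3663*√6 ≈ -8229.7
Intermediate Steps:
z(Y) = Y/(-2 + Y)
c(B) = -(-18 + B)*(B - 16*√B)/4 (c(B) = -(B - 18)*(B - 16*√B)/4 = -(-18 + B)*(B - 16*√B)/4)
56 + 111*c(z(6)) = 56 + 111*(-72*√6/√(-2 + 6) + 4*(6/(-2 + 6))^(3/2) - 36/(-2 + 6)²/4 + 9*(6/(-2 + 6))/2) = 56 + 111*(-72*√6/2 + 4*(6/4)^(3/2) - (6/4)²/4 + 9*(6/4)/2) = 56 + 111*(-72*√6/2 + 4*(6*(¼))^(3/2) - (6*(¼))²/4 + 9*(6*(¼))/2) = 56 + 111*(-36*√6 + 4*(3/2)^(3/2) - (3/2)²/4 + (9/2)*(3/2)) = 56 + 111*(-36*√6 + 4*(3*√6/4) - ¼*9/4 + 27/4) = 56 + 111*(-36*√6 + 3*√6 - 9/16 + 27/4) = 56 + 111*(99/16 - 33*√6) = 56 + (10989/16 - 3663*√6) = 11885/16 - 3663*√6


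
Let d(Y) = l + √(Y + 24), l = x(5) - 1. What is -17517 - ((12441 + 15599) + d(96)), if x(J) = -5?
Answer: -45551 - 2*√30 ≈ -45562.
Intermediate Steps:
l = -6 (l = -5 - 1 = -6)
d(Y) = -6 + √(24 + Y) (d(Y) = -6 + √(Y + 24) = -6 + √(24 + Y))
-17517 - ((12441 + 15599) + d(96)) = -17517 - ((12441 + 15599) + (-6 + √(24 + 96))) = -17517 - (28040 + (-6 + √120)) = -17517 - (28040 + (-6 + 2*√30)) = -17517 - (28034 + 2*√30) = -17517 + (-28034 - 2*√30) = -45551 - 2*√30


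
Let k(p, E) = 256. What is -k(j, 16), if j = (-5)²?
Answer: -256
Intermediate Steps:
j = 25
-k(j, 16) = -1*256 = -256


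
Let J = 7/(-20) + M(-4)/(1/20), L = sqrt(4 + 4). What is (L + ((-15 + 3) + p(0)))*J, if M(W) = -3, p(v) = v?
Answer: 3621/5 - 1207*sqrt(2)/10 ≈ 553.50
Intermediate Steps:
L = 2*sqrt(2) (L = sqrt(8) = 2*sqrt(2) ≈ 2.8284)
J = -1207/20 (J = 7/(-20) - 3/(1/20) = 7*(-1/20) - 3/1/20 = -7/20 - 3*20 = -7/20 - 60 = -1207/20 ≈ -60.350)
(L + ((-15 + 3) + p(0)))*J = (2*sqrt(2) + ((-15 + 3) + 0))*(-1207/20) = (2*sqrt(2) + (-12 + 0))*(-1207/20) = (2*sqrt(2) - 12)*(-1207/20) = (-12 + 2*sqrt(2))*(-1207/20) = 3621/5 - 1207*sqrt(2)/10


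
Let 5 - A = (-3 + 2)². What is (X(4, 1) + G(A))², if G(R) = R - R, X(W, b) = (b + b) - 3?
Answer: 1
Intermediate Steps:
X(W, b) = -3 + 2*b (X(W, b) = 2*b - 3 = -3 + 2*b)
A = 4 (A = 5 - (-3 + 2)² = 5 - 1*(-1)² = 5 - 1*1 = 5 - 1 = 4)
G(R) = 0
(X(4, 1) + G(A))² = ((-3 + 2*1) + 0)² = ((-3 + 2) + 0)² = (-1 + 0)² = (-1)² = 1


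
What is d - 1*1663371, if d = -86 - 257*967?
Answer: -1911976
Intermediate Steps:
d = -248605 (d = -86 - 248519 = -248605)
d - 1*1663371 = -248605 - 1*1663371 = -248605 - 1663371 = -1911976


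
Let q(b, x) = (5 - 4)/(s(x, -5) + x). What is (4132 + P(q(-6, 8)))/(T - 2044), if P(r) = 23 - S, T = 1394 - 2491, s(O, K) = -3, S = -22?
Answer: -4177/3141 ≈ -1.3298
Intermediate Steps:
T = -1097
q(b, x) = 1/(-3 + x) (q(b, x) = (5 - 4)/(-3 + x) = 1/(-3 + x))
P(r) = 45 (P(r) = 23 - 1*(-22) = 23 + 22 = 45)
(4132 + P(q(-6, 8)))/(T - 2044) = (4132 + 45)/(-1097 - 2044) = 4177/(-3141) = 4177*(-1/3141) = -4177/3141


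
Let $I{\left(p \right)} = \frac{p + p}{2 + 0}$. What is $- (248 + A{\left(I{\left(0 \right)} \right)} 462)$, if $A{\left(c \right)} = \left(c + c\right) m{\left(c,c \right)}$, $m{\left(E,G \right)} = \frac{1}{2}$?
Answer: $-248$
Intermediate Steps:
$m{\left(E,G \right)} = \frac{1}{2}$
$I{\left(p \right)} = p$ ($I{\left(p \right)} = \frac{2 p}{2} = 2 p \frac{1}{2} = p$)
$A{\left(c \right)} = c$ ($A{\left(c \right)} = \left(c + c\right) \frac{1}{2} = 2 c \frac{1}{2} = c$)
$- (248 + A{\left(I{\left(0 \right)} \right)} 462) = - (248 + 0 \cdot 462) = - (248 + 0) = \left(-1\right) 248 = -248$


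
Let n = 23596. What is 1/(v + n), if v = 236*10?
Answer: 1/25956 ≈ 3.8527e-5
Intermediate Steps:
v = 2360
1/(v + n) = 1/(2360 + 23596) = 1/25956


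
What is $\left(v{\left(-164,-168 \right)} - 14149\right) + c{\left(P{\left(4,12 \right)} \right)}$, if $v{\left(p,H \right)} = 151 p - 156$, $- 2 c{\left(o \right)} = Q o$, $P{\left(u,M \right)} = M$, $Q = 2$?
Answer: $-39081$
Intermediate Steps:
$c{\left(o \right)} = - o$ ($c{\left(o \right)} = - \frac{2 o}{2} = - o$)
$v{\left(p,H \right)} = -156 + 151 p$
$\left(v{\left(-164,-168 \right)} - 14149\right) + c{\left(P{\left(4,12 \right)} \right)} = \left(\left(-156 + 151 \left(-164\right)\right) - 14149\right) - 12 = \left(\left(-156 - 24764\right) - 14149\right) - 12 = \left(-24920 - 14149\right) - 12 = -39069 - 12 = -39081$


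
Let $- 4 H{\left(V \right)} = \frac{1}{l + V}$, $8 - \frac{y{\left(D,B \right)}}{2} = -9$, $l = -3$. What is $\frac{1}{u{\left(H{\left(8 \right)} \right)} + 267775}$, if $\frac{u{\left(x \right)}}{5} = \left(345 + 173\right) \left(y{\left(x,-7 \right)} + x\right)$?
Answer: $\frac{2}{711411} \approx 2.8113 \cdot 10^{-6}$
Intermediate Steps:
$y{\left(D,B \right)} = 34$ ($y{\left(D,B \right)} = 16 - -18 = 16 + 18 = 34$)
$H{\left(V \right)} = - \frac{1}{4 \left(-3 + V\right)}$
$u{\left(x \right)} = 88060 + 2590 x$ ($u{\left(x \right)} = 5 \left(345 + 173\right) \left(34 + x\right) = 5 \cdot 518 \left(34 + x\right) = 5 \left(17612 + 518 x\right) = 88060 + 2590 x$)
$\frac{1}{u{\left(H{\left(8 \right)} \right)} + 267775} = \frac{1}{\left(88060 + 2590 \left(- \frac{1}{-12 + 4 \cdot 8}\right)\right) + 267775} = \frac{1}{\left(88060 + 2590 \left(- \frac{1}{-12 + 32}\right)\right) + 267775} = \frac{1}{\left(88060 + 2590 \left(- \frac{1}{20}\right)\right) + 267775} = \frac{1}{\left(88060 - \frac{259}{2}\right) + 267775} = \frac{1}{\frac{175861}{2} + 267775} = \frac{1}{\frac{711411}{2}} = \frac{2}{711411}$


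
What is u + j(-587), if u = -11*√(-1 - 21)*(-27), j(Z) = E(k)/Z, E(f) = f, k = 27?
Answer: -27/587 + 297*I*√22 ≈ -0.045997 + 1393.1*I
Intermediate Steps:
j(Z) = 27/Z
u = 297*I*√22 (u = -11*I*√22*(-27) = 297*I*√22 ≈ 1393.1*I)
u + j(-587) = 297*I*√22 + 27/(-587) = 297*I*√22 + 27*(-1/587) = 297*I*√22 - 27/587 = -27/587 + 297*I*√22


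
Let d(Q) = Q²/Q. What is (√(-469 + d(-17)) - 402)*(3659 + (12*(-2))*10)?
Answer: -1374438 + 30771*I*√6 ≈ -1.3744e+6 + 75373.0*I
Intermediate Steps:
d(Q) = Q
(√(-469 + d(-17)) - 402)*(3659 + (12*(-2))*10) = (√(-469 - 17) - 402)*(3659 + (12*(-2))*10) = (√(-486) - 402)*(3659 - 24*10) = (9*I*√6 - 402)*(3659 - 240) = (-402 + 9*I*√6)*3419 = -1374438 + 30771*I*√6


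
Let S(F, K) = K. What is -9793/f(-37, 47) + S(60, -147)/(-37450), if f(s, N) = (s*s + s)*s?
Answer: 26713757/131834700 ≈ 0.20263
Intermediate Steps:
f(s, N) = s*(s + s**2) (f(s, N) = (s**2 + s)*s = (s + s**2)*s = s*(s + s**2))
-9793/f(-37, 47) + S(60, -147)/(-37450) = -9793*1/(1369*(1 - 37)) - 147/(-37450) = -9793/(1369*(-36)) - 147*(-1/37450) = -9793/(-49284) + 21/5350 = -9793*(-1/49284) + 21/5350 = 9793/49284 + 21/5350 = 26713757/131834700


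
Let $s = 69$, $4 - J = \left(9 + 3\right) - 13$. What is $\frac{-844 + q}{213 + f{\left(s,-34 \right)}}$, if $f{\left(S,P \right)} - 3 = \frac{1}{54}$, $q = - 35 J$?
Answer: $- \frac{55026}{11665} \approx -4.7172$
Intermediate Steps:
$J = 5$ ($J = 4 - \left(\left(9 + 3\right) - 13\right) = 4 - \left(12 - 13\right) = 4 - -1 = 4 + 1 = 5$)
$q = -175$ ($q = \left(-35\right) 5 = -175$)
$f{\left(S,P \right)} = \frac{163}{54}$ ($f{\left(S,P \right)} = 3 + \frac{1}{54} = \frac{163}{54}$)
$\frac{-844 + q}{213 + f{\left(s,-34 \right)}} = \frac{-844 - 175}{213 + \frac{163}{54}} = - \frac{1019}{\frac{11665}{54}} = \left(-1019\right) \frac{54}{11665} = - \frac{55026}{11665}$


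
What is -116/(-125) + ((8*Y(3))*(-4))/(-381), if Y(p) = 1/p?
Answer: 136588/142875 ≈ 0.95600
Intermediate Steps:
-116/(-125) + ((8*Y(3))*(-4))/(-381) = -116/(-125) + ((8/3)*(-4))/(-381) = -116*(-1/125) + ((8*(⅓))*(-4))*(-1/381) = 116/125 + ((8/3)*(-4))*(-1/381) = 116/125 - 32/3*(-1/381) = 116/125 + 32/1143 = 136588/142875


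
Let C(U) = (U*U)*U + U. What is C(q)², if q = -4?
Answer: 4624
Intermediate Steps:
C(U) = U + U³ (C(U) = U²*U + U = U³ + U = U + U³)
C(q)² = (-4 + (-4)³)² = (-4 - 64)² = (-68)² = 4624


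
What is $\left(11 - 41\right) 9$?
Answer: $-270$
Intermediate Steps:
$\left(11 - 41\right) 9 = \left(-30\right) 9 = -270$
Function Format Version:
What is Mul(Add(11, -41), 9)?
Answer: -270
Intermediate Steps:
Mul(Add(11, -41), 9) = Mul(-30, 9) = -270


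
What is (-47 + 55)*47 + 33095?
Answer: 33471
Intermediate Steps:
(-47 + 55)*47 + 33095 = 8*47 + 33095 = 376 + 33095 = 33471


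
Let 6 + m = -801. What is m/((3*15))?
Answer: -269/15 ≈ -17.933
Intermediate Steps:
m = -807 (m = -6 - 801 = -807)
m/((3*15)) = -807/(3*15) = -807/45 = -807*1/45 = -269/15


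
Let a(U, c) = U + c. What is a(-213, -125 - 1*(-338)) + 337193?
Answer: 337193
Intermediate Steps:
a(-213, -125 - 1*(-338)) + 337193 = (-213 + (-125 - 1*(-338))) + 337193 = (-213 + (-125 + 338)) + 337193 = (-213 + 213) + 337193 = 0 + 337193 = 337193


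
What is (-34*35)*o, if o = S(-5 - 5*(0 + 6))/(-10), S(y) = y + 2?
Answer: -3927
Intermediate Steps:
S(y) = 2 + y
o = 33/10 (o = (2 + (-5 - 5*(0 + 6)))/(-10) = (2 + (-5 - 5*6))*(-1/10) = (2 + (-5 - 30))*(-1/10) = (2 - 35)*(-1/10) = -33*(-1/10) = 33/10 ≈ 3.3000)
(-34*35)*o = -34*35*(33/10) = -1190*33/10 = -3927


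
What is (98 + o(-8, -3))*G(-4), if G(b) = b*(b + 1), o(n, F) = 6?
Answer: 1248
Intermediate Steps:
G(b) = b*(1 + b)
(98 + o(-8, -3))*G(-4) = (98 + 6)*(-4*(1 - 4)) = 104*(-4*(-3)) = 104*12 = 1248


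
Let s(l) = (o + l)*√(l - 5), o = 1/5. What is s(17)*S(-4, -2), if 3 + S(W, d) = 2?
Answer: -172*√3/5 ≈ -59.583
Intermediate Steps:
S(W, d) = -1 (S(W, d) = -3 + 2 = -1)
o = ⅕ ≈ 0.20000
s(l) = √(-5 + l)*(⅕ + l) (s(l) = (⅕ + l)*√(l - 5) = (⅕ + l)*√(-5 + l) = √(-5 + l)*(⅕ + l))
s(17)*S(-4, -2) = (√(-5 + 17)*(⅕ + 17))*(-1) = (√12*(86/5))*(-1) = ((2*√3)*(86/5))*(-1) = (172*√3/5)*(-1) = -172*√3/5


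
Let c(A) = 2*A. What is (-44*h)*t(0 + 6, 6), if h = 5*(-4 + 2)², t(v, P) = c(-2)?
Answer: 3520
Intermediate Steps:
t(v, P) = -4 (t(v, P) = 2*(-2) = -4)
h = 20 (h = 5*(-2)² = 5*4 = 20)
(-44*h)*t(0 + 6, 6) = -44*20*(-4) = -880*(-4) = 3520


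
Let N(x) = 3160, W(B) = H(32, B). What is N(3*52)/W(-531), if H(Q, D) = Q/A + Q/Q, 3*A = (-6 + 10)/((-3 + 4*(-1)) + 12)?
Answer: 3160/121 ≈ 26.116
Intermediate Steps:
A = 4/15 (A = ((-6 + 10)/((-3 + 4*(-1)) + 12))/3 = (4/((-3 - 4) + 12))/3 = (4/(-7 + 12))/3 = (4/5)/3 = (4*(1/5))/3 = (1/3)*(4/5) = 4/15 ≈ 0.26667)
H(Q, D) = 1 + 15*Q/4 (H(Q, D) = Q/(4/15) + Q/Q = Q*(15/4) + 1 = 15*Q/4 + 1 = 1 + 15*Q/4)
W(B) = 121 (W(B) = 1 + (15/4)*32 = 1 + 120 = 121)
N(3*52)/W(-531) = 3160/121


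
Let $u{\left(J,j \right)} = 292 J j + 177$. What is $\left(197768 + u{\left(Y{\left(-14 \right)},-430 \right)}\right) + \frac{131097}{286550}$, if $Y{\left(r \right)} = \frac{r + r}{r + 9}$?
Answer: $- \frac{144762349953}{286550} \approx -5.0519 \cdot 10^{5}$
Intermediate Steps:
$Y{\left(r \right)} = \frac{2 r}{9 + r}$
$u{\left(J,j \right)} = 177 + 292 J j$ ($u{\left(J,j \right)} = 292 J j + 177 = 177 + 292 J j$)
$\left(197768 + u{\left(Y{\left(-14 \right)},-430 \right)}\right) + \frac{131097}{286550} = \left(197768 + \left(177 + 292 \cdot 2 \left(-14\right) \frac{1}{9 - 14} \left(-430\right)\right)\right) + \frac{131097}{286550} = \left(197768 + \left(177 + 292 \cdot 2 \left(-14\right) \frac{1}{-5} \left(-430\right)\right)\right) + 131097 \cdot \frac{1}{286550} = \left(197768 + \left(177 + 292 \cdot 2 \left(-14\right) \left(- \frac{1}{5}\right) \left(-430\right)\right)\right) + \frac{131097}{286550} = \left(197768 + \left(177 + 292 \cdot \frac{28}{5} \left(-430\right)\right)\right) + \frac{131097}{286550} = \left(197768 + \left(177 - 703136\right)\right) + \frac{131097}{286550} = \left(197768 - 702959\right) + \frac{131097}{286550} = -505191 + \frac{131097}{286550} = - \frac{144762349953}{286550}$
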